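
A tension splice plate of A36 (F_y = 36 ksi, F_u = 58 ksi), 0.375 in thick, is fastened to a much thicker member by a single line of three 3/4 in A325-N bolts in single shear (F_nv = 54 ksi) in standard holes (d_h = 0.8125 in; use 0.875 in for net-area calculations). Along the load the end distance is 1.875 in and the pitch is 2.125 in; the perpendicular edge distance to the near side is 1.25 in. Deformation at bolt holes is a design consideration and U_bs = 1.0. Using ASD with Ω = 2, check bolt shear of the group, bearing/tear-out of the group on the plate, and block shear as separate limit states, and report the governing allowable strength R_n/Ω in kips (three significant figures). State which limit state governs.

33.6 kips (block shear governs)

Bolt shear: A_b = π·0.75²/4 = 0.4418 in²; R_n = 54 × 0.4418 × 3 × 1 = 71.57 kips → 71.57 / 2 = 35.8 kips.
Bearing: edge l_c = 1.469, r_n = 38.33 kips; interior l_c = 1.312, r_n = 34.26 kips; R_n = 38.33 + 2·34.26 = 106.8 kips → 53.4 kips.
Block shear: A_gv = 2.297, A_nv = 1.477, A_nt = 0.3047 in²; R_n = min(0.6F_uA_nv, 0.6F_yA_gv) + U_bs·F_u·A_nt = 67.28 kips → 33.6 kips.
Block shear governs: 33.6 kips.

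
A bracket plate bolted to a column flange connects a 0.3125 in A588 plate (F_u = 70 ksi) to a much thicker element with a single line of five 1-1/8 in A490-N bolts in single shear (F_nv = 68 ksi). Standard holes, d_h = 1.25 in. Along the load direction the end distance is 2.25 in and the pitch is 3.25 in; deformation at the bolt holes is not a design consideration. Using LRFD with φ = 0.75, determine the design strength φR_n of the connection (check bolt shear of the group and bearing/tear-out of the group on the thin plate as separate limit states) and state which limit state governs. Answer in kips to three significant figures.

Bolt shear: A_b = π·1.125²/4 = 0.994 in²; R_n = 68 × 0.994 × 5 × 1 = 338 kips → 0.75 × 338 = 253 kips.
Bearing (1.5 l_c t F_u ≤ 3.0 d t F_u): upper limit = 3.0·1.125·0.3125·70 = 73.83 kips.
  Edge l_c = 2.25 − 1.25/2 = 1.625 → r_n = 53.32 kips; interior l_c = 3.25 − 1.25 = 2 → r_n = 65.62 kips.
  R_n,bearing = 1·53.32 + 4·65.62 = 315.8 kips → 0.75 × 315.8 = 237 kips.
Bearing governs: 237 kips.

237 kips (bearing governs)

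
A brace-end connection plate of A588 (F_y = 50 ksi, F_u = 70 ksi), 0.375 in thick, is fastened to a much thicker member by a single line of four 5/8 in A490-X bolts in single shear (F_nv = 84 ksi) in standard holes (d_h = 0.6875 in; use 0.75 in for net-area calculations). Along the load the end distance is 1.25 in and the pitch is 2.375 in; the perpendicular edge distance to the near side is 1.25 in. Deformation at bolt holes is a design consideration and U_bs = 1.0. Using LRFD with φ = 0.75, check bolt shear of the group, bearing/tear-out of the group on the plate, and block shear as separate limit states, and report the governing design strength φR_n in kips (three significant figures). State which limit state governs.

77.3 kips (bolt shear governs)

Bolt shear: A_b = π·0.625²/4 = 0.3068 in²; R_n = 84 × 0.3068 × 4 × 1 = 103.1 kips → 0.75 × 103.1 = 77.3 kips.
Bearing: edge l_c = 0.9062, r_n = 28.55 kips; interior l_c = 1.688, r_n = 39.38 kips; R_n = 28.55 + 3·39.38 = 146.7 kips → 110 kips.
Block shear: A_gv = 3.141, A_nv = 2.156, A_nt = 0.3281 in²; R_n = min(0.6F_uA_nv, 0.6F_yA_gv) + U_bs·F_u·A_nt = 113.5 kips → 85.1 kips.
Bolt shear governs: 77.3 kips.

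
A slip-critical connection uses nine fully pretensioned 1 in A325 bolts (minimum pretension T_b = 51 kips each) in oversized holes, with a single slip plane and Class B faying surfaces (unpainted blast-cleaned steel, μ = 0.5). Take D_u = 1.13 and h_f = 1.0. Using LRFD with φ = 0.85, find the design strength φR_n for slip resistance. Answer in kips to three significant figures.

R_n = μ · D_u · h_f · T_b · n_s · n_b = 0.5 × 1.13 × 1.0 × 51 × 1 × 9 = 259.3 kips.
Design strength φR_n = 0.85 × 259.3 = 220 kips.

220 kips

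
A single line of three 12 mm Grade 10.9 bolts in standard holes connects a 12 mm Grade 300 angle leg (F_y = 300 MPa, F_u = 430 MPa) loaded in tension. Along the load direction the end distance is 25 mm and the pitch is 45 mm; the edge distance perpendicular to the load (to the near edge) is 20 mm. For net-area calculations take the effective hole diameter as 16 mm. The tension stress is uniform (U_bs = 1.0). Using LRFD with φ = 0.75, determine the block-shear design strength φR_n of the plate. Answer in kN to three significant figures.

Shear plane L_v = 25 + 2·45 = 115 mm; A_gv = 115 × 12 = 1380 mm².
A_nv = (115 − 2.5·16) × 12 = 900 mm².
A_nt = (20 − 0.5·16) × 12 = 144 mm².
0.6 F_u A_nv = 232.2 kN; 0.6 F_y A_gv = 248.4 kN → shear rupture governs the shear term.
R_n = 232.2 + 1.0 × 430 × 144 / 1000 = 294.1 kN.
Design strength φR_n = 0.75 × 294.1 = 221 kN.

221 kN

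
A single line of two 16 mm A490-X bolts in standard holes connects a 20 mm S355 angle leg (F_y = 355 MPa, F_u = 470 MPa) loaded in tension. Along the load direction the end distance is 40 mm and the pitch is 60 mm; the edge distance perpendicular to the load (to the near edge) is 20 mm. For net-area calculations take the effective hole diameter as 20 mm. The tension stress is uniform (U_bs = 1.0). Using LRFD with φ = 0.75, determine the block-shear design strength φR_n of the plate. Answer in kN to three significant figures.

Shear plane L_v = 40 + 1·60 = 100 mm; A_gv = 100 × 20 = 2000 mm².
A_nv = (100 − 1.5·20) × 20 = 1400 mm².
A_nt = (20 − 0.5·20) × 20 = 200 mm².
0.6 F_u A_nv = 394.8 kN; 0.6 F_y A_gv = 426 kN → shear rupture governs the shear term.
R_n = 394.8 + 1.0 × 470 × 200 / 1000 = 488.8 kN.
Design strength φR_n = 0.75 × 488.8 = 367 kN.

367 kN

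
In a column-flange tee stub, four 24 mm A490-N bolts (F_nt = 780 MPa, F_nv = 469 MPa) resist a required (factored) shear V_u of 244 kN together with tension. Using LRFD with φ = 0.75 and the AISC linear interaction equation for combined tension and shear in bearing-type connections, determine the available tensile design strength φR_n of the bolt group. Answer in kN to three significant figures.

970 kN

A_b = π·24²/4 = 452.4 mm²; f_rv = 244 × 1000 / (4 × 452.4) = 134.8 MPa.
F'_nt = 1.3 F_nt − (F_nt / φF_nv) f_rv = 1.3·780 − (780/(0.75·469))·134.8 = 715 MPa, capped at F_nt → F'_nt = 715 MPa.
R_n = F'_nt · A_b · n = 715 × 452.4 × 4 / 1000 = 1294 kN.
Design strength φR_n = 0.75 × 1294 = 970 kN.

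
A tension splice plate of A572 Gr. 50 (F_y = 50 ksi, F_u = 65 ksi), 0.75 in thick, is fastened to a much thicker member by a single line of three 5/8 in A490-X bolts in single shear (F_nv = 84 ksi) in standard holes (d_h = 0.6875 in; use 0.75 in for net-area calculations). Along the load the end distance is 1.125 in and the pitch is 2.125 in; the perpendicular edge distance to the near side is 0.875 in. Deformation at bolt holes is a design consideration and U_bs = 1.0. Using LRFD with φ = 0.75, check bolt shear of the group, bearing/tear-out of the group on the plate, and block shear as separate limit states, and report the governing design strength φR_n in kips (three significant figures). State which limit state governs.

58 kips (bolt shear governs)

Bolt shear: A_b = π·0.625²/4 = 0.3068 in²; R_n = 84 × 0.3068 × 3 × 1 = 77.31 kips → 0.75 × 77.31 = 58 kips.
Bearing: edge l_c = 0.7812, r_n = 45.7 kips; interior l_c = 1.438, r_n = 73.12 kips; R_n = 45.7 + 2·73.12 = 192 kips → 144 kips.
Block shear: A_gv = 4.031, A_nv = 2.625, A_nt = 0.375 in²; R_n = min(0.6F_uA_nv, 0.6F_yA_gv) + U_bs·F_u·A_nt = 126.8 kips → 95.1 kips.
Bolt shear governs: 58 kips.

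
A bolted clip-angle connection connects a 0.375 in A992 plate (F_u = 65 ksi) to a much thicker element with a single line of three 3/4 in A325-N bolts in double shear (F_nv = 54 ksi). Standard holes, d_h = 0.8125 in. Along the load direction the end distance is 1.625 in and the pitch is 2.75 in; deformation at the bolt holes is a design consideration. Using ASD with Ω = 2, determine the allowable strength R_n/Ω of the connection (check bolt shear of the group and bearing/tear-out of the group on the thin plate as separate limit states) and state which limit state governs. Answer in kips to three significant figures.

Bolt shear: A_b = π·0.75²/4 = 0.4418 in²; R_n = 54 × 0.4418 × 3 × 2 = 143.1 kips → 143.1 / 2 = 71.6 kips.
Bearing (1.2 l_c t F_u ≤ 2.4 d t F_u): upper limit = 2.4·0.75·0.375·65 = 43.87 kips.
  Edge l_c = 1.625 − 0.8125/2 = 1.219 → r_n = 35.65 kips; interior l_c = 2.75 − 0.8125 = 1.938 → r_n = 43.87 kips.
  R_n,bearing = 1·35.65 + 2·43.87 = 123.4 kips → 123.4 / 2 = 61.7 kips.
Bearing governs: 61.7 kips.

61.7 kips (bearing governs)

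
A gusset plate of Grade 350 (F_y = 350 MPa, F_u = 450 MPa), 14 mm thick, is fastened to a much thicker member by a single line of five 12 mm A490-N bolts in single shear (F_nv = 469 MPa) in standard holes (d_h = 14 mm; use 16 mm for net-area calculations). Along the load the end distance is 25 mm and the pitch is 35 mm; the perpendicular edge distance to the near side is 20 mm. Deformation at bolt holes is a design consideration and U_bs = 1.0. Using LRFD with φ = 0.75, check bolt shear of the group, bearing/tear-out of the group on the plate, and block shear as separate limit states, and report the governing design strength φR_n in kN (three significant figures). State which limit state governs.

199 kN (bolt shear governs)

Bolt shear: A_b = π·12²/4 = 113.1 mm²; R_n = 469 × 113.1 × 5 × 1 / 1000 = 265.2 kN → 0.75 × 265.2 = 199 kN.
Bearing: edge l_c = 18, r_n = 136.1 kN; interior l_c = 21, r_n = 158.8 kN; R_n = 136.1 + 4·158.8 = 771.1 kN → 578 kN.
Block shear: A_gv = 2310, A_nv = 1302, A_nt = 168 mm²; R_n = min(0.6F_uA_nv, 0.6F_yA_gv) + U_bs·F_u·A_nt = 427.1 kN → 320 kN.
Bolt shear governs: 199 kN.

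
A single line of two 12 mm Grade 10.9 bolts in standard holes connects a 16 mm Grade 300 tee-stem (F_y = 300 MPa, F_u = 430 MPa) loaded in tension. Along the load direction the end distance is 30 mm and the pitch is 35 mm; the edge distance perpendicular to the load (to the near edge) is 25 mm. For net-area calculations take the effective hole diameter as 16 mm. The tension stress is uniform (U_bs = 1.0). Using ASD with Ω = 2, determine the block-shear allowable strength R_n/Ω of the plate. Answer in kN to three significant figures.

143 kN

Shear plane L_v = 30 + 1·35 = 65 mm; A_gv = 65 × 16 = 1040 mm².
A_nv = (65 − 1.5·16) × 16 = 656 mm².
A_nt = (25 − 0.5·16) × 16 = 272 mm².
0.6 F_u A_nv = 169.2 kN; 0.6 F_y A_gv = 187.2 kN → shear rupture governs the shear term.
R_n = 169.2 + 1.0 × 430 × 272 / 1000 = 286.2 kN.
Allowable strength R_n/Ω = 286.2 / 2 = 143 kN.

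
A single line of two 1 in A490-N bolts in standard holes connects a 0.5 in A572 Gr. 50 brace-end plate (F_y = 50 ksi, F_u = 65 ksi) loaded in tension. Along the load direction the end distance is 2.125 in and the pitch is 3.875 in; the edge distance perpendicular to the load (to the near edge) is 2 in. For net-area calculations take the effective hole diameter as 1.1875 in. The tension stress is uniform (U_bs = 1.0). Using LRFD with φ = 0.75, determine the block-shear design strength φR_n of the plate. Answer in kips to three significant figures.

96 kips

Shear plane L_v = 2.125 + 1·3.875 = 6 in; A_gv = 6 × 0.5 = 3 in².
A_nv = (6 − 1.5·1.1875) × 0.5 = 2.109 in².
A_nt = (2 − 0.5·1.1875) × 0.5 = 0.7031 in².
0.6 F_u A_nv = 82.27 kips; 0.6 F_y A_gv = 90 kips → shear rupture governs the shear term.
R_n = 82.27 + 1.0 × 65 × 0.7031 = 128 kips.
Design strength φR_n = 0.75 × 128 = 96 kips.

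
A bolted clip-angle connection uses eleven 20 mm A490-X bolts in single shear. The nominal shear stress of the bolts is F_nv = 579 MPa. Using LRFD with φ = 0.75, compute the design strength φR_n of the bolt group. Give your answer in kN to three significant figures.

1500 kN

A_b = π × 20² / 4 = 314.2 mm².
R_n = F_nv · A_b · n · n_s = 579 × 314.2 × 11 × 1 / 1000 = 2001 kN.
Design strength φR_n = 0.75 × 2001 = 1500 kN.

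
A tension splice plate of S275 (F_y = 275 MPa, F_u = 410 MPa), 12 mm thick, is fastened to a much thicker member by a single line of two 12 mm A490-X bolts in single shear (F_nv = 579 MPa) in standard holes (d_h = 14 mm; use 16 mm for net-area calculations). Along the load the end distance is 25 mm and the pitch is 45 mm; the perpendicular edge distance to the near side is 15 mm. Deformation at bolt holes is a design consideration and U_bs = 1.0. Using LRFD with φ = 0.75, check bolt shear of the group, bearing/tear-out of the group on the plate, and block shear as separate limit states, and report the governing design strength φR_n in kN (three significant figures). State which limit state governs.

98.2 kN (bolt shear governs)

Bolt shear: A_b = π·12²/4 = 113.1 mm²; R_n = 579 × 113.1 × 2 × 1 / 1000 = 131 kN → 0.75 × 131 = 98.2 kN.
Bearing: edge l_c = 18, r_n = 106.3 kN; interior l_c = 31, r_n = 141.7 kN; R_n = 106.3 + 1·141.7 = 248 kN → 186 kN.
Block shear: A_gv = 840, A_nv = 552, A_nt = 84 mm²; R_n = min(0.6F_uA_nv, 0.6F_yA_gv) + U_bs·F_u·A_nt = 170.2 kN → 128 kN.
Bolt shear governs: 98.2 kN.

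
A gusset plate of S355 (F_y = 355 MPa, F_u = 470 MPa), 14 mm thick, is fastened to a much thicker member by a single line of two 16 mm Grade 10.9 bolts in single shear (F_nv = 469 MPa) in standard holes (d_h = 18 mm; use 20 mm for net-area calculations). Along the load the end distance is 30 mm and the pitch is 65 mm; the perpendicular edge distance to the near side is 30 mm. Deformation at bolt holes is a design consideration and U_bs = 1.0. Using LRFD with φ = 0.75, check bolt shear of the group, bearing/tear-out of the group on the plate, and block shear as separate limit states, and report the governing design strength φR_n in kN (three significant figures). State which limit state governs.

141 kN (bolt shear governs)

Bolt shear: A_b = π·16²/4 = 201.1 mm²; R_n = 469 × 201.1 × 2 × 1 / 1000 = 188.6 kN → 0.75 × 188.6 = 141 kN.
Bearing: edge l_c = 21, r_n = 165.8 kN; interior l_c = 47, r_n = 252.7 kN; R_n = 165.8 + 1·252.7 = 418.5 kN → 314 kN.
Block shear: A_gv = 1330, A_nv = 910, A_nt = 280 mm²; R_n = min(0.6F_uA_nv, 0.6F_yA_gv) + U_bs·F_u·A_nt = 388.2 kN → 291 kN.
Bolt shear governs: 141 kN.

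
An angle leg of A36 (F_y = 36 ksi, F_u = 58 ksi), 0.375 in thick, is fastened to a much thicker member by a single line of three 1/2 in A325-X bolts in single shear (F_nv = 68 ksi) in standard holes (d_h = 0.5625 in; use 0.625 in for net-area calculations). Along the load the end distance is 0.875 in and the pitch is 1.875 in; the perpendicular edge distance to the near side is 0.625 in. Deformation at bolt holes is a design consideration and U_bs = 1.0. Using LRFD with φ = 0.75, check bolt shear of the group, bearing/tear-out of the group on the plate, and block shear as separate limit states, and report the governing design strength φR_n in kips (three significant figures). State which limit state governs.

Bolt shear: A_b = π·0.5²/4 = 0.1963 in²; R_n = 68 × 0.1963 × 3 × 1 = 40.06 kips → 0.75 × 40.06 = 30 kips.
Bearing: edge l_c = 0.5938, r_n = 15.5 kips; interior l_c = 1.312, r_n = 26.1 kips; R_n = 15.5 + 2·26.1 = 67.7 kips → 50.8 kips.
Block shear: A_gv = 1.734, A_nv = 1.148, A_nt = 0.1172 in²; R_n = min(0.6F_uA_nv, 0.6F_yA_gv) + U_bs·F_u·A_nt = 44.26 kips → 33.2 kips.
Bolt shear governs: 30 kips.

30 kips (bolt shear governs)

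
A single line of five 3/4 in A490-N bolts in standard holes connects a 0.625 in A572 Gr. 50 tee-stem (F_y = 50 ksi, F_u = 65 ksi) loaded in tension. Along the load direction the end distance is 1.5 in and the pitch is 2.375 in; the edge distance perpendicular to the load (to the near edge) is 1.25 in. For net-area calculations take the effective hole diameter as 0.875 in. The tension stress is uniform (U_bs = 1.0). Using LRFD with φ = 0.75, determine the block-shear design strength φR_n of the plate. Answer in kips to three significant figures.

Shear plane L_v = 1.5 + 4·2.375 = 11 in; A_gv = 11 × 0.625 = 6.875 in².
A_nv = (11 − 4.5·0.875) × 0.625 = 4.414 in².
A_nt = (1.25 − 0.5·0.875) × 0.625 = 0.5078 in².
0.6 F_u A_nv = 172.1 kips; 0.6 F_y A_gv = 206.2 kips → shear rupture governs the shear term.
R_n = 172.1 + 1.0 × 65 × 0.5078 = 205.2 kips.
Design strength φR_n = 0.75 × 205.2 = 154 kips.

154 kips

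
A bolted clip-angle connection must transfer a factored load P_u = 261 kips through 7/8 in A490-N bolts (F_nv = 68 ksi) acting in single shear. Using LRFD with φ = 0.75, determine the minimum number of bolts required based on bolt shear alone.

A_b = π·0.875²/4 = 0.6013 in².
Per-bolt design strength φR_n = 0.75 × 68 × 0.6013 × 1 = 30.67 kips.
n ≥ 261 / 30.67 = 8.511 → use 9 bolts.

9 bolts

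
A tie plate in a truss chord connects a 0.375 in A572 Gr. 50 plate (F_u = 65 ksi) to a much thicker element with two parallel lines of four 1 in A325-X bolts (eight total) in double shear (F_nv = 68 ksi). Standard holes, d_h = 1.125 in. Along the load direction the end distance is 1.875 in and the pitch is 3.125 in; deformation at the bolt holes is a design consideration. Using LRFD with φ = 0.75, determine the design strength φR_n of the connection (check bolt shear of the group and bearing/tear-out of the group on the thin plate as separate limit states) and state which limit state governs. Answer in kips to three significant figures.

Bolt shear: A_b = π·1²/4 = 0.7854 in²; R_n = 68 × 0.7854 × 8 × 2 = 854.5 kips → 0.75 × 854.5 = 641 kips.
Bearing (1.2 l_c t F_u ≤ 2.4 d t F_u): upper limit = 2.4·1·0.375·65 = 58.5 kips.
  Edge l_c = 1.875 − 1.125/2 = 1.312 → r_n = 38.39 kips; interior l_c = 3.125 − 1.125 = 2 → r_n = 58.5 kips.
  R_n,bearing = 2·38.39 + 6·58.5 = 427.8 kips → 0.75 × 427.8 = 321 kips.
Bearing governs: 321 kips.

321 kips (bearing governs)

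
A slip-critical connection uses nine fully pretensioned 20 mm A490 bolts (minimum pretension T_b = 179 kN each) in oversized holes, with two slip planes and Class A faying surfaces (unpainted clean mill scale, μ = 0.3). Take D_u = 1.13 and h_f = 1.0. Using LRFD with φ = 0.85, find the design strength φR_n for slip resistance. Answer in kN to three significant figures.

R_n = μ · D_u · h_f · T_b · n_s · n_b = 0.3 × 1.13 × 1.0 × 179 × 2 × 9 = 1092 kN.
Design strength φR_n = 0.85 × 1092 = 928 kN.

928 kN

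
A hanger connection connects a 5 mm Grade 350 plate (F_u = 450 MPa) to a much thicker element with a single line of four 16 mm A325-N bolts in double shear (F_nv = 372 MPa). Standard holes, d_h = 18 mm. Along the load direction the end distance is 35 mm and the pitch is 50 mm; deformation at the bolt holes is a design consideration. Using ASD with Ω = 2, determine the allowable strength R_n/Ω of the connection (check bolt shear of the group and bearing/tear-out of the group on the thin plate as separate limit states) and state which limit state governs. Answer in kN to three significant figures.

165 kN (bearing governs)

Bolt shear: A_b = π·16²/4 = 201.1 mm²; R_n = 372 × 201.1 × 4 × 2 / 1000 = 598.4 kN → 598.4 / 2 = 299 kN.
Bearing (1.2 l_c t F_u ≤ 2.4 d t F_u): upper limit = 2.4·16·5·450 / 1000 = 86.4 kN.
  Edge l_c = 35 − 18/2 = 26 → r_n = 70.2 kN; interior l_c = 50 − 18 = 32 → r_n = 86.4 kN.
  R_n,bearing = 1·70.2 + 3·86.4 = 329.4 kN → 329.4 / 2 = 165 kN.
Bearing governs: 165 kN.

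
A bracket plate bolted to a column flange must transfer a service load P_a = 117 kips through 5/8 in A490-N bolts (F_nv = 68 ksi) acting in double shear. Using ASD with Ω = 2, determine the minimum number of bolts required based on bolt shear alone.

6 bolts

A_b = π·0.625²/4 = 0.3068 in².
Per-bolt allowable strength R_n/Ω = 68 × 0.3068 × 2 / 2 = 20.86 kips.
n ≥ 117 / 20.86 = 5.608 → use 6 bolts.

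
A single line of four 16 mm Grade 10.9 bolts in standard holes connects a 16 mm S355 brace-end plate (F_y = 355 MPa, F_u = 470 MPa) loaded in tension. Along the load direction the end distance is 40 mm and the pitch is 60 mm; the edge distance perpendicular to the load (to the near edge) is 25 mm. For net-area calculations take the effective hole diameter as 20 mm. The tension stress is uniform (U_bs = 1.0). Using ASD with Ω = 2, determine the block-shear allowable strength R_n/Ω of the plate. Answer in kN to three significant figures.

Shear plane L_v = 40 + 3·60 = 220 mm; A_gv = 220 × 16 = 3520 mm².
A_nv = (220 − 3.5·20) × 16 = 2400 mm².
A_nt = (25 − 0.5·20) × 16 = 240 mm².
0.6 F_u A_nv = 676.8 kN; 0.6 F_y A_gv = 749.8 kN → shear rupture governs the shear term.
R_n = 676.8 + 1.0 × 470 × 240 / 1000 = 789.6 kN.
Allowable strength R_n/Ω = 789.6 / 2 = 395 kN.

395 kN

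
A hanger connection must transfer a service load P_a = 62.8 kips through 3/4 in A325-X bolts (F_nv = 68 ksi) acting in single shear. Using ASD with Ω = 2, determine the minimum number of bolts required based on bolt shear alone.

5 bolts

A_b = π·0.75²/4 = 0.4418 in².
Per-bolt allowable strength R_n/Ω = 68 × 0.4418 × 1 / 2 = 15.02 kips.
n ≥ 62.8 / 15.02 = 4.181 → use 5 bolts.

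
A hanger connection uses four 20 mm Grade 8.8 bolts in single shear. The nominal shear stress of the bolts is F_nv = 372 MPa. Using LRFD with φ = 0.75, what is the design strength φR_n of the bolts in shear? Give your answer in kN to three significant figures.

A_b = π × 20² / 4 = 314.2 mm².
R_n = F_nv · A_b · n · n_s = 372 × 314.2 × 4 × 1 / 1000 = 467.5 kN.
Design strength φR_n = 0.75 × 467.5 = 351 kN.

351 kN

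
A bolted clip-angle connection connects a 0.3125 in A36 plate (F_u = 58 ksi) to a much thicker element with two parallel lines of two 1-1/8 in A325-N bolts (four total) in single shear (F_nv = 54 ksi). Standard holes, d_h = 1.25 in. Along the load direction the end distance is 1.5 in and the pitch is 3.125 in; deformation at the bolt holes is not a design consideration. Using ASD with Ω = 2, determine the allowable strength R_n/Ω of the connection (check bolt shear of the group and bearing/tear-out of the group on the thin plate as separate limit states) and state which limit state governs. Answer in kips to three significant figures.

Bolt shear: A_b = π·1.125²/4 = 0.994 in²; R_n = 54 × 0.994 × 4 × 1 = 214.7 kips → 214.7 / 2 = 107 kips.
Bearing (1.5 l_c t F_u ≤ 3.0 d t F_u): upper limit = 3.0·1.125·0.3125·58 = 61.17 kips.
  Edge l_c = 1.5 − 1.25/2 = 0.875 → r_n = 23.79 kips; interior l_c = 3.125 − 1.25 = 1.875 → r_n = 50.98 kips.
  R_n,bearing = 2·23.79 + 2·50.98 = 149.5 kips → 149.5 / 2 = 74.8 kips.
Bearing governs: 74.8 kips.

74.8 kips (bearing governs)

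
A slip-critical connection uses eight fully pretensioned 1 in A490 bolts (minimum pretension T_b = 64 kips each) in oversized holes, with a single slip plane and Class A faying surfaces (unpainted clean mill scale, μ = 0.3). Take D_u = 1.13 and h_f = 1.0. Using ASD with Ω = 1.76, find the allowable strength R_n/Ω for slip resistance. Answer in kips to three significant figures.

R_n = μ · D_u · h_f · T_b · n_s · n_b = 0.3 × 1.13 × 1.0 × 64 × 1 × 8 = 173.6 kips.
Allowable strength R_n/Ω = 173.6 / 1.76 = 98.6 kips.

98.6 kips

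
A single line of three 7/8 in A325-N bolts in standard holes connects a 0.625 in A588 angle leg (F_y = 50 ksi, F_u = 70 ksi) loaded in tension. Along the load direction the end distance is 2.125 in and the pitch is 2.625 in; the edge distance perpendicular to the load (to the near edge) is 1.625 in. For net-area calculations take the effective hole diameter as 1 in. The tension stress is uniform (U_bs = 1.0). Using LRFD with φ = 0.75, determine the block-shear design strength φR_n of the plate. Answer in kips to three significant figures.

133 kips

Shear plane L_v = 2.125 + 2·2.625 = 7.375 in; A_gv = 7.375 × 0.625 = 4.609 in².
A_nv = (7.375 − 2.5·1) × 0.625 = 3.047 in².
A_nt = (1.625 − 0.5·1) × 0.625 = 0.7031 in².
0.6 F_u A_nv = 128 kips; 0.6 F_y A_gv = 138.3 kips → shear rupture governs the shear term.
R_n = 128 + 1.0 × 70 × 0.7031 = 177.2 kips.
Design strength φR_n = 0.75 × 177.2 = 133 kips.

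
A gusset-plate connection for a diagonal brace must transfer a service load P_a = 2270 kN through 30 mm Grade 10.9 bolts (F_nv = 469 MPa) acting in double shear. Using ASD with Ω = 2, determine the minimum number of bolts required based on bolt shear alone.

7 bolts

A_b = π·30²/4 = 706.9 mm².
Per-bolt allowable strength R_n/Ω = 469 × 706.9 × 2 / 1000 / 2 = 331.5 kN.
n ≥ 2270 / 331.5 = 6.847 → use 7 bolts.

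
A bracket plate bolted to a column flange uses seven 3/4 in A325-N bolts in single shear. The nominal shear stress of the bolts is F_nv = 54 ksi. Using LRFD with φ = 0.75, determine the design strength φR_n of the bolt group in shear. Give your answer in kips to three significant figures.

A_b = π × 0.75² / 4 = 0.4418 in².
R_n = F_nv · A_b · n · n_s = 54 × 0.4418 × 7 × 1 = 167 kips.
Design strength φR_n = 0.75 × 167 = 125 kips.

125 kips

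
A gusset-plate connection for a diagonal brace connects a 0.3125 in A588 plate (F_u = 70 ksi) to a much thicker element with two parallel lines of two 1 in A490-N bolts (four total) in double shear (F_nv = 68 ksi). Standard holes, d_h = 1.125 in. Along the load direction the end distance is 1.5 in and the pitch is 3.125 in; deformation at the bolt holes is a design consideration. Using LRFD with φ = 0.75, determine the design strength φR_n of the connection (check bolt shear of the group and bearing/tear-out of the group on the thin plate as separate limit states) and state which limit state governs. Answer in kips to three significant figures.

116 kips (bearing governs)

Bolt shear: A_b = π·1²/4 = 0.7854 in²; R_n = 68 × 0.7854 × 4 × 2 = 427.3 kips → 0.75 × 427.3 = 320 kips.
Bearing (1.2 l_c t F_u ≤ 2.4 d t F_u): upper limit = 2.4·1·0.3125·70 = 52.5 kips.
  Edge l_c = 1.5 − 1.125/2 = 0.9375 → r_n = 24.61 kips; interior l_c = 3.125 − 1.125 = 2 → r_n = 52.5 kips.
  R_n,bearing = 2·24.61 + 2·52.5 = 154.2 kips → 0.75 × 154.2 = 116 kips.
Bearing governs: 116 kips.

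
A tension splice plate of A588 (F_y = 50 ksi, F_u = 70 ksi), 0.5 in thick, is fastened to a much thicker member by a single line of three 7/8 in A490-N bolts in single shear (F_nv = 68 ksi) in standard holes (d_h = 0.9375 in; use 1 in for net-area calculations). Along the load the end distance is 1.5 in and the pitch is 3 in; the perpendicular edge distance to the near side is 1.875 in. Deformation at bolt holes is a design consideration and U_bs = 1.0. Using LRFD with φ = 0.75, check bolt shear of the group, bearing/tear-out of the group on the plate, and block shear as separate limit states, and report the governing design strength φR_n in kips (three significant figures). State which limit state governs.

92 kips (bolt shear governs)

Bolt shear: A_b = π·0.875²/4 = 0.6013 in²; R_n = 68 × 0.6013 × 3 × 1 = 122.7 kips → 0.75 × 122.7 = 92 kips.
Bearing: edge l_c = 1.031, r_n = 43.31 kips; interior l_c = 2.062, r_n = 73.5 kips; R_n = 43.31 + 2·73.5 = 190.3 kips → 143 kips.
Block shear: A_gv = 3.75, A_nv = 2.5, A_nt = 0.6875 in²; R_n = min(0.6F_uA_nv, 0.6F_yA_gv) + U_bs·F_u·A_nt = 153.1 kips → 115 kips.
Bolt shear governs: 92 kips.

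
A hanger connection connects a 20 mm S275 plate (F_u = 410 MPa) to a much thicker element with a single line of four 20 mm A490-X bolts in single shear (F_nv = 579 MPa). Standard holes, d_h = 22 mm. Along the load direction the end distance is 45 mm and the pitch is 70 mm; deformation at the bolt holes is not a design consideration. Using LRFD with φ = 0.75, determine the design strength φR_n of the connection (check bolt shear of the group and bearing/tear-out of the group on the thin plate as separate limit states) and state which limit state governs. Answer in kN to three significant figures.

546 kN (bolt shear governs)

Bolt shear: A_b = π·20²/4 = 314.2 mm²; R_n = 579 × 314.2 × 4 × 1 / 1000 = 727.6 kN → 0.75 × 727.6 = 546 kN.
Bearing (1.5 l_c t F_u ≤ 3.0 d t F_u): upper limit = 3.0·20·20·410 / 1000 = 492 kN.
  Edge l_c = 45 − 22/2 = 34 → r_n = 418.2 kN; interior l_c = 70 − 22 = 48 → r_n = 492 kN.
  R_n,bearing = 1·418.2 + 3·492 = 1894 kN → 0.75 × 1894 = 1420 kN.
Bolt shear governs: 546 kN.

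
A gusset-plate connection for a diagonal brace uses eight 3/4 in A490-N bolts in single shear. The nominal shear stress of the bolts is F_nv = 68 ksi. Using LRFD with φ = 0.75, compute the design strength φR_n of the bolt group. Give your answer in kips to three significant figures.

A_b = π × 0.75² / 4 = 0.4418 in².
R_n = F_nv · A_b · n · n_s = 68 × 0.4418 × 8 × 1 = 240.3 kips.
Design strength φR_n = 0.75 × 240.3 = 180 kips.

180 kips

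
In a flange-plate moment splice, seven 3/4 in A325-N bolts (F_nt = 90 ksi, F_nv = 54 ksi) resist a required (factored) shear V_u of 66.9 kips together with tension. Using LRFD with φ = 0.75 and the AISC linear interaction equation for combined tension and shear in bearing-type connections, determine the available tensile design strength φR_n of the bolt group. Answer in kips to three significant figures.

A_b = π·0.75²/4 = 0.4418 in²; f_rv = 66.9 / (7 × 0.4418) = 21.63 ksi.
F'_nt = 1.3 F_nt − (F_nt / φF_nv) f_rv = 1.3·90 − (90/(0.75·54))·21.63 = 68.93 ksi, capped at F_nt → F'_nt = 68.93 ksi.
R_n = F'_nt · A_b · n = 68.93 × 0.4418 × 7 = 213.2 kips.
Design strength φR_n = 0.75 × 213.2 = 160 kips.

160 kips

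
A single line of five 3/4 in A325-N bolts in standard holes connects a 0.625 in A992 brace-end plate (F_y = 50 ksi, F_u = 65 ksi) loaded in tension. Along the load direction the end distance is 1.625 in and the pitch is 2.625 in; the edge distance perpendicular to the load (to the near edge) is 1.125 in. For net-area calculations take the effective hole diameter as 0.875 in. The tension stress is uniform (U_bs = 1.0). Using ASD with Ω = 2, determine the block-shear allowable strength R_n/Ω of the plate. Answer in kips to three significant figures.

114 kips

Shear plane L_v = 1.625 + 4·2.625 = 12.12 in; A_gv = 12.12 × 0.625 = 7.578 in².
A_nv = (12.12 − 4.5·0.875) × 0.625 = 5.117 in².
A_nt = (1.125 − 0.5·0.875) × 0.625 = 0.4297 in².
0.6 F_u A_nv = 199.6 kips; 0.6 F_y A_gv = 227.3 kips → shear rupture governs the shear term.
R_n = 199.6 + 1.0 × 65 × 0.4297 = 227.5 kips.
Allowable strength R_n/Ω = 227.5 / 2 = 114 kips.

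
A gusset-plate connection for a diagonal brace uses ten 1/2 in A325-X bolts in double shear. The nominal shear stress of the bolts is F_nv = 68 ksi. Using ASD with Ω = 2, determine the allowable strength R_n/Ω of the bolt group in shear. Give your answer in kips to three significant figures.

A_b = π × 0.5² / 4 = 0.1963 in².
R_n = F_nv · A_b · n · n_s = 68 × 0.1963 × 10 × 2 = 267 kips.
Allowable strength R_n/Ω = 267 / 2 = 134 kips.

134 kips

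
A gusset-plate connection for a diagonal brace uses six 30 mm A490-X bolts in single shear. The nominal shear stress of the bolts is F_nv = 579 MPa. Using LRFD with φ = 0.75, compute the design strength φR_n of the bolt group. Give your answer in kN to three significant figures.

1840 kN

A_b = π × 30² / 4 = 706.9 mm².
R_n = F_nv · A_b · n · n_s = 579 × 706.9 × 6 × 1 / 1000 = 2456 kN.
Design strength φR_n = 0.75 × 2456 = 1840 kN.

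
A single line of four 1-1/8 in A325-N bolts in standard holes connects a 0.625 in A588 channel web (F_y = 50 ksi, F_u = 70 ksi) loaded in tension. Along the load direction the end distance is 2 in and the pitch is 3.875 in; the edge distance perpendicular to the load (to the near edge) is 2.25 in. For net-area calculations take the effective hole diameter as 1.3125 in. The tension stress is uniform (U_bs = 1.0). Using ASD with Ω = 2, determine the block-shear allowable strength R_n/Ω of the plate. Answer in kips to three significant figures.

153 kips

Shear plane L_v = 2 + 3·3.875 = 13.62 in; A_gv = 13.62 × 0.625 = 8.516 in².
A_nv = (13.62 − 3.5·1.3125) × 0.625 = 5.645 in².
A_nt = (2.25 − 0.5·1.3125) × 0.625 = 0.9961 in².
0.6 F_u A_nv = 237.1 kips; 0.6 F_y A_gv = 255.5 kips → shear rupture governs the shear term.
R_n = 237.1 + 1.0 × 70 × 0.9961 = 306.8 kips.
Allowable strength R_n/Ω = 306.8 / 2 = 153 kips.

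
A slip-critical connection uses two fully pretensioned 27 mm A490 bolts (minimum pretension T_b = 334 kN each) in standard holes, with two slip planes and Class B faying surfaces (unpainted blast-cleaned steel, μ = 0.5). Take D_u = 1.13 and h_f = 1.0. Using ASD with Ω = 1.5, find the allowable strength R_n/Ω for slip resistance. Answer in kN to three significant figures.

R_n = μ · D_u · h_f · T_b · n_s · n_b = 0.5 × 1.13 × 1.0 × 334 × 2 × 2 = 754.8 kN.
Allowable strength R_n/Ω = 754.8 / 1.5 = 503 kN.

503 kN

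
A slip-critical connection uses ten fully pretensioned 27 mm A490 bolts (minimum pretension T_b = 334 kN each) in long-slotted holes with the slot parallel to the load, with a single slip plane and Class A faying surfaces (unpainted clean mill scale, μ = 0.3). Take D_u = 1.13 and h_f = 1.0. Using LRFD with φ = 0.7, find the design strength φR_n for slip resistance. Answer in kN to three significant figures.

R_n = μ · D_u · h_f · T_b · n_s · n_b = 0.3 × 1.13 × 1.0 × 334 × 1 × 10 = 1132 kN.
Design strength φR_n = 0.7 × 1132 = 793 kN.

793 kN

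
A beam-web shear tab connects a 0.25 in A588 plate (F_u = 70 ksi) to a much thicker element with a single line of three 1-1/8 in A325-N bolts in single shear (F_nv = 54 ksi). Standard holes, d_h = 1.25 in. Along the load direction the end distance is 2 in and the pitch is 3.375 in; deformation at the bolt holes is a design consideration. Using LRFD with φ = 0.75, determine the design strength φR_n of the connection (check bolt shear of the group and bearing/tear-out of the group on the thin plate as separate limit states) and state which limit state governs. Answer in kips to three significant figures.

Bolt shear: A_b = π·1.125²/4 = 0.994 in²; R_n = 54 × 0.994 × 3 × 1 = 161 kips → 0.75 × 161 = 121 kips.
Bearing (1.2 l_c t F_u ≤ 2.4 d t F_u): upper limit = 2.4·1.125·0.25·70 = 47.25 kips.
  Edge l_c = 2 − 1.25/2 = 1.375 → r_n = 28.88 kips; interior l_c = 3.375 − 1.25 = 2.125 → r_n = 44.62 kips.
  R_n,bearing = 1·28.88 + 2·44.62 = 118.1 kips → 0.75 × 118.1 = 88.6 kips.
Bearing governs: 88.6 kips.

88.6 kips (bearing governs)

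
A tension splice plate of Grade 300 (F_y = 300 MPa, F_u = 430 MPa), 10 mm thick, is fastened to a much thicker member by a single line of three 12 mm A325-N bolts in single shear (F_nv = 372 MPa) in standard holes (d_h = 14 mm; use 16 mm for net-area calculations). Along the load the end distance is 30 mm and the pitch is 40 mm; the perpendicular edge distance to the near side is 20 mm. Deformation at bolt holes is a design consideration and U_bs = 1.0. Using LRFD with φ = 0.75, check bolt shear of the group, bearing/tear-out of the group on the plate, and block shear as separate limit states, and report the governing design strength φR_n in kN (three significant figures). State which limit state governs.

Bolt shear: A_b = π·12²/4 = 113.1 mm²; R_n = 372 × 113.1 × 3 × 1 / 1000 = 126.2 kN → 0.75 × 126.2 = 94.7 kN.
Bearing: edge l_c = 23, r_n = 118.7 kN; interior l_c = 26, r_n = 123.8 kN; R_n = 118.7 + 2·123.8 = 366.4 kN → 275 kN.
Block shear: A_gv = 1100, A_nv = 700, A_nt = 120 mm²; R_n = min(0.6F_uA_nv, 0.6F_yA_gv) + U_bs·F_u·A_nt = 232.2 kN → 174 kN.
Bolt shear governs: 94.7 kN.

94.7 kN (bolt shear governs)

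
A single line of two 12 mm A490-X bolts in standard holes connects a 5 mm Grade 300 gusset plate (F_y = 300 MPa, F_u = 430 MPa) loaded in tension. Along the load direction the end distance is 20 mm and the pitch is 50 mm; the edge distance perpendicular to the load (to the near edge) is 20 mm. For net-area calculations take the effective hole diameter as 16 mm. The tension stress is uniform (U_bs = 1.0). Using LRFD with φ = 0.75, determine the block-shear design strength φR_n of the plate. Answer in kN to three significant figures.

Shear plane L_v = 20 + 1·50 = 70 mm; A_gv = 70 × 5 = 350 mm².
A_nv = (70 − 1.5·16) × 5 = 230 mm².
A_nt = (20 − 0.5·16) × 5 = 60 mm².
0.6 F_u A_nv = 59.34 kN; 0.6 F_y A_gv = 63 kN → shear rupture governs the shear term.
R_n = 59.34 + 1.0 × 430 × 60 / 1000 = 85.14 kN.
Design strength φR_n = 0.75 × 85.14 = 63.9 kN.

63.9 kN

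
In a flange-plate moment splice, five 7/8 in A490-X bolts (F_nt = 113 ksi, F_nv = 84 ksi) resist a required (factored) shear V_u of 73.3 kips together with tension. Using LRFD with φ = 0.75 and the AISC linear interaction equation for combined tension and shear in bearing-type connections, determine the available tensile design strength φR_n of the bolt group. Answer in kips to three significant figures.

A_b = π·0.875²/4 = 0.6013 in²; f_rv = 73.3 / (5 × 0.6013) = 24.38 ksi.
F'_nt = 1.3 F_nt − (F_nt / φF_nv) f_rv = 1.3·113 − (113/(0.75·84))·24.38 = 103.2 ksi, capped at F_nt → F'_nt = 103.2 ksi.
R_n = F'_nt · A_b · n = 103.2 × 0.6013 × 5 = 310.2 kips.
Design strength φR_n = 0.75 × 310.2 = 233 kips.

233 kips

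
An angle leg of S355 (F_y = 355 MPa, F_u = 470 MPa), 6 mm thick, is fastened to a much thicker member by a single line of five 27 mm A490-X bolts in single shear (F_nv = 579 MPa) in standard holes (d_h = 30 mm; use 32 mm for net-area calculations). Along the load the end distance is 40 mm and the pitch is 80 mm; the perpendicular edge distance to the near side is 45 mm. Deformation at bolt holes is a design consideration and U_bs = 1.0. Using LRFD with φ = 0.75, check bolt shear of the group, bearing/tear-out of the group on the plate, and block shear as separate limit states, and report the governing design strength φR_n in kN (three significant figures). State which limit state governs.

335 kN (block shear governs)

Bolt shear: A_b = π·27²/4 = 572.6 mm²; R_n = 579 × 572.6 × 5 × 1 / 1000 = 1658 kN → 0.75 × 1658 = 1240 kN.
Bearing: edge l_c = 25, r_n = 84.6 kN; interior l_c = 50, r_n = 169.2 kN; R_n = 84.6 + 4·169.2 = 761.4 kN → 571 kN.
Block shear: A_gv = 2160, A_nv = 1296, A_nt = 174 mm²; R_n = min(0.6F_uA_nv, 0.6F_yA_gv) + U_bs·F_u·A_nt = 447.3 kN → 335 kN.
Block shear governs: 335 kN.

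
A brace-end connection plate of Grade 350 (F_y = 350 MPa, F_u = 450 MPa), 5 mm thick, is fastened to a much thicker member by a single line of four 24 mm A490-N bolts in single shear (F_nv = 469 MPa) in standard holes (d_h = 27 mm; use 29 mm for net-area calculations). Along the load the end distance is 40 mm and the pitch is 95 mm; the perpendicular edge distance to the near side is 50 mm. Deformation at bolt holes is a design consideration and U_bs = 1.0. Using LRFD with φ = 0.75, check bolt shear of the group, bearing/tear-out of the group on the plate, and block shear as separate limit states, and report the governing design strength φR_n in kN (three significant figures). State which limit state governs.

286 kN (block shear governs)

Bolt shear: A_b = π·24²/4 = 452.4 mm²; R_n = 469 × 452.4 × 4 × 1 / 1000 = 848.7 kN → 0.75 × 848.7 = 637 kN.
Bearing: edge l_c = 26.5, r_n = 71.55 kN; interior l_c = 68, r_n = 129.6 kN; R_n = 71.55 + 3·129.6 = 460.3 kN → 345 kN.
Block shear: A_gv = 1625, A_nv = 1118, A_nt = 177.5 mm²; R_n = min(0.6F_uA_nv, 0.6F_yA_gv) + U_bs·F_u·A_nt = 381.6 kN → 286 kN.
Block shear governs: 286 kN.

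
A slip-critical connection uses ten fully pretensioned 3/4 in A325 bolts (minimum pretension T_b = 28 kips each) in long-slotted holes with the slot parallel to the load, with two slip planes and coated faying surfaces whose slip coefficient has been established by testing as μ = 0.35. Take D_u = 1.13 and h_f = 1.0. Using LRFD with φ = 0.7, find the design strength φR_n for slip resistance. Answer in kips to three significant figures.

155 kips

R_n = μ · D_u · h_f · T_b · n_s · n_b = 0.35 × 1.13 × 1.0 × 28 × 2 × 10 = 221.5 kips.
Design strength φR_n = 0.7 × 221.5 = 155 kips.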